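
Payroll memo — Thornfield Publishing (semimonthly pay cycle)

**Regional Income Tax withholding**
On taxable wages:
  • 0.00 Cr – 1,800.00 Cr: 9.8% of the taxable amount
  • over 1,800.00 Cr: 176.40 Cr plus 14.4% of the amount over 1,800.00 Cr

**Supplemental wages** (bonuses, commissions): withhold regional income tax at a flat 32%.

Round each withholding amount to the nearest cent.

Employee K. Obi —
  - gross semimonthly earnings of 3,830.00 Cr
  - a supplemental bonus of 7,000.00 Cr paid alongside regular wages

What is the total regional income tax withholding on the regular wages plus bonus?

Regional Income Tax: taxable = 3,830.00 Cr
  176.40 Cr + 14.4% × (3,830.00 Cr − 1,800.00 Cr) = 176.40 Cr + 14.4% × 2,030.00 Cr = 468.72 Cr
Supplemental (32% flat on bonus): 32% × 7,000.00 Cr = 2,240.00 Cr
Total regional income tax: 468.72 Cr + 2,240.00 Cr = 2,708.72 Cr

2,708.72 Cr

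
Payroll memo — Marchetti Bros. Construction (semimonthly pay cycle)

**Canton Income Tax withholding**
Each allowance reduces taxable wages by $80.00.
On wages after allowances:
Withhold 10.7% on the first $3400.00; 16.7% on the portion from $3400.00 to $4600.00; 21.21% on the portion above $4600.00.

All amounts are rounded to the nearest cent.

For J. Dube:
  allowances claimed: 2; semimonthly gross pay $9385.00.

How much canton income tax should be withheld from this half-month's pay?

$1545.16

Canton Income Tax: taxable = $9385.00 − 2×$80.00 = $9225.00
  $564.20 + 21.21% × ($9225.00 − $4600.00) = $564.20 + 21.21% × $4625.00 = $1545.16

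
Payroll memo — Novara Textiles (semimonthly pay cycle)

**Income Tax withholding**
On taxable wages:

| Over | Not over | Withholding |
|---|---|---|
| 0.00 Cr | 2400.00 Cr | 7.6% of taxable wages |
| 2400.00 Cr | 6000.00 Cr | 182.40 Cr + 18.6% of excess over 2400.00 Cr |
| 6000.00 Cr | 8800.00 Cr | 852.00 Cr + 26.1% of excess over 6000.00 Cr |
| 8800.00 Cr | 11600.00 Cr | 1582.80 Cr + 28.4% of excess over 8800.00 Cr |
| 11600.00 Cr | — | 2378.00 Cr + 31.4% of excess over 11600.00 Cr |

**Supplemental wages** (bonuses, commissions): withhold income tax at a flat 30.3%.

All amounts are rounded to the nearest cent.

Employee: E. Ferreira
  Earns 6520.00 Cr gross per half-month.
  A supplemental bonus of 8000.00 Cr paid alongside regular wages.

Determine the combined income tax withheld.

3411.72 Cr

Income Tax: taxable = 6520.00 Cr
  852.00 Cr + 26.1% × (6520.00 Cr − 6000.00 Cr) = 852.00 Cr + 26.1% × 520.00 Cr = 987.72 Cr
Supplemental (30.3% flat on bonus): 30.3% × 8000.00 Cr = 2424.00 Cr
Total income tax: 987.72 Cr + 2424.00 Cr = 3411.72 Cr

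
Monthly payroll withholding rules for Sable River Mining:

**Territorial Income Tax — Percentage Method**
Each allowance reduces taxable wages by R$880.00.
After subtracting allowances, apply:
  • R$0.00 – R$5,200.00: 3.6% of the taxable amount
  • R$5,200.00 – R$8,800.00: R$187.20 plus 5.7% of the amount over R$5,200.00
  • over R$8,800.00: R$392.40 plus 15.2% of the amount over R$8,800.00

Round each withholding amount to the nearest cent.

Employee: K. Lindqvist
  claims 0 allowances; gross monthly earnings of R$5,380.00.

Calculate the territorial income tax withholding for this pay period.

R$197.46

Territorial Income Tax: taxable = R$5,380.00
  R$187.20 + 5.7% × (R$5,380.00 − R$5,200.00) = R$187.20 + 5.7% × R$180.00 = R$197.46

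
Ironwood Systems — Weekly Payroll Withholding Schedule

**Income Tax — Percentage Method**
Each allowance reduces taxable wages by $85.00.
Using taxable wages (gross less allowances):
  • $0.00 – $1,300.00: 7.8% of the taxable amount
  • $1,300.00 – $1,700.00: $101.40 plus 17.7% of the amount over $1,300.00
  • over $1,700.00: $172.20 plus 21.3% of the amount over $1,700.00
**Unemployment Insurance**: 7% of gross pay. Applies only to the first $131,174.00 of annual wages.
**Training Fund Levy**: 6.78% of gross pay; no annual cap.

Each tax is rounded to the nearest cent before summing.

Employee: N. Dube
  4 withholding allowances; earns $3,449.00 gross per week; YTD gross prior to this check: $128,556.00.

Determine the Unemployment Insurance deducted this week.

$183.26

Unemployment Insurance: cap $131,174.00 − YTD $128,556.00 = $2,618.00 subject; 7% × $2,618.00 = $183.26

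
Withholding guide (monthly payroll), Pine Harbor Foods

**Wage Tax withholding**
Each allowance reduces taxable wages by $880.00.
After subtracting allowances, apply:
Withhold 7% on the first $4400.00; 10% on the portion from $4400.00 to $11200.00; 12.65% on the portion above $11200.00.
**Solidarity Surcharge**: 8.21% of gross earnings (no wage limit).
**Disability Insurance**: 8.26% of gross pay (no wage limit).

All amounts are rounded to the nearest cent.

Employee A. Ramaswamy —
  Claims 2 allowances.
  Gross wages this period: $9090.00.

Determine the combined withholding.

Wage Tax: taxable = $9090.00 − 2×$880.00 = $7330.00
  $308.00 + 10% × ($7330.00 − $4400.00) = $308.00 + 10% × $2930.00 = $601.00
Solidarity Surcharge: 8.21% × $9090.00 = $746.29
Disability Insurance: 8.26% × $9090.00 = $750.83
Total: $601.00 + $746.29 + $750.83 = $2098.12

$2098.12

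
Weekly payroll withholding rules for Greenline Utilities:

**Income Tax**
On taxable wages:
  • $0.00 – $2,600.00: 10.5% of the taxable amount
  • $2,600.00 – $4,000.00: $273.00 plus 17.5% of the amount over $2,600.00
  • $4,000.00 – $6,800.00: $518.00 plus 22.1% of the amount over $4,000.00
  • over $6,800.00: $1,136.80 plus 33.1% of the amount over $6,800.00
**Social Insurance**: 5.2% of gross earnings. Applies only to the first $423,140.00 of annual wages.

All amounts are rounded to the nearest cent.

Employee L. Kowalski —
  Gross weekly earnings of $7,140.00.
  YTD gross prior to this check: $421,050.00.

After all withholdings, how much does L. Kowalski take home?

Income Tax: taxable = $7,140.00
  $1,136.80 + 33.1% × ($7,140.00 − $6,800.00) = $1,136.80 + 33.1% × $340.00 = $1,249.34
Social Insurance: cap $423,140.00 − YTD $421,050.00 = $2,090.00 subject; 5.2% × $2,090.00 = $108.68
Total withheld: $1,249.34 + $108.68 = $1,358.02
Net pay: $7,140.00 − $1,358.02 = $5,781.98

$5,781.98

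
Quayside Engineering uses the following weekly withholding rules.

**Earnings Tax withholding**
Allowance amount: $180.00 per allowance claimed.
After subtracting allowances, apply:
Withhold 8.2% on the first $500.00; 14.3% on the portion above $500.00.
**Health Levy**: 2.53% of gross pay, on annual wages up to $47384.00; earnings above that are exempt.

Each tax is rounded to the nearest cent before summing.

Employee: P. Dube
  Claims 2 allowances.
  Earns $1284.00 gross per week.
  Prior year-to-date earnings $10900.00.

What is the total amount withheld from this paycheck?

Earnings Tax: taxable = $1284.00 − 2×$180.00 = $924.00
  $41.00 + 14.3% × ($924.00 − $500.00) = $41.00 + 14.3% × $424.00 = $101.63
Health Levy: 2.53% × $1284.00 = $32.49
Total: $101.63 + $32.49 = $134.12

$134.12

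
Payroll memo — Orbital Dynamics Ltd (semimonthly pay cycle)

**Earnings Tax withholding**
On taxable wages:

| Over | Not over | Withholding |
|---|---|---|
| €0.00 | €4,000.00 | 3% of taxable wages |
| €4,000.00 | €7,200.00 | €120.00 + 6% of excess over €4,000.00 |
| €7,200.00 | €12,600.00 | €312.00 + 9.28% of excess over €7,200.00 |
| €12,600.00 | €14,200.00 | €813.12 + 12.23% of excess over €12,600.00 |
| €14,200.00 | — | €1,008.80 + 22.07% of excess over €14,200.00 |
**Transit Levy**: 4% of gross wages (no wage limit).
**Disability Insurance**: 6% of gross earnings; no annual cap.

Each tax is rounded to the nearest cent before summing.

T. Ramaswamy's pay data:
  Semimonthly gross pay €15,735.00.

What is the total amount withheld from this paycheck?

Earnings Tax: taxable = €15,735.00
  €1,008.80 + 22.07% × (€15,735.00 − €14,200.00) = €1,008.80 + 22.07% × €1,535.00 = €1,347.57
Transit Levy: 4% × €15,735.00 = €629.40
Disability Insurance: 6% × €15,735.00 = €944.10
Total: €1,347.57 + €629.40 + €944.10 = €2,921.07

€2,921.07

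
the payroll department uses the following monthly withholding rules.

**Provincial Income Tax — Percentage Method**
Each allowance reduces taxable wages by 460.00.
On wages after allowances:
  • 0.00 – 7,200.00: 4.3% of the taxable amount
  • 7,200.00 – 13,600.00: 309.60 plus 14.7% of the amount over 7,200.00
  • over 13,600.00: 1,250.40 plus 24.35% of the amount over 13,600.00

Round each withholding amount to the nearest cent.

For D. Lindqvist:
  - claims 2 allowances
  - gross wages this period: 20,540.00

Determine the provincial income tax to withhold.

2,716.27

Provincial Income Tax: taxable = 20,540.00 − 2×460.00 = 19,620.00
  1,250.40 + 24.35% × (19,620.00 − 13,600.00) = 1,250.40 + 24.35% × 6,020.00 = 2,716.27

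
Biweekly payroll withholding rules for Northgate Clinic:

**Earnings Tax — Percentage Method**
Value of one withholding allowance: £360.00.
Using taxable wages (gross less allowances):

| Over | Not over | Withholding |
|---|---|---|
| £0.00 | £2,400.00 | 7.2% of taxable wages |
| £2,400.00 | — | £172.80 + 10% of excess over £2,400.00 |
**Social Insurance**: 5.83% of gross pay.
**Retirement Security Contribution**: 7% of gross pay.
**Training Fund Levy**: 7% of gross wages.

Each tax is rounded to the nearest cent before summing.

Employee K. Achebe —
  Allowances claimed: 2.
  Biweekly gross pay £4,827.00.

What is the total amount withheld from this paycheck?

£1,300.69

Earnings Tax: taxable = £4,827.00 − 2×£360.00 = £4,107.00
  £172.80 + 10% × (£4,107.00 − £2,400.00) = £172.80 + 10% × £1,707.00 = £343.50
Social Insurance: 5.83% × £4,827.00 = £281.41
Retirement Security Contribution: 7% × £4,827.00 = £337.89
Training Fund Levy: 7% × £4,827.00 = £337.89
Total: £343.50 + £281.41 + £337.89 + £337.89 = £1,300.69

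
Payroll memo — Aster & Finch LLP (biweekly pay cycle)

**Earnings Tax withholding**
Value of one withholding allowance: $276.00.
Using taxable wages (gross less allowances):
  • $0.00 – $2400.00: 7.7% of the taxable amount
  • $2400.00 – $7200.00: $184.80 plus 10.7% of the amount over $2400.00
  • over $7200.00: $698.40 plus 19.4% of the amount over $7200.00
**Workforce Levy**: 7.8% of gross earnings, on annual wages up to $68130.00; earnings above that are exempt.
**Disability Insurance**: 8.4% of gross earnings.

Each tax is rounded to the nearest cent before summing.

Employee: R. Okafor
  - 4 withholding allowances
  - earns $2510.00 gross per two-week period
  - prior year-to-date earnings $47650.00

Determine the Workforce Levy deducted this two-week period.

Workforce Levy: 7.8% × $2510.00 = $195.78

$195.78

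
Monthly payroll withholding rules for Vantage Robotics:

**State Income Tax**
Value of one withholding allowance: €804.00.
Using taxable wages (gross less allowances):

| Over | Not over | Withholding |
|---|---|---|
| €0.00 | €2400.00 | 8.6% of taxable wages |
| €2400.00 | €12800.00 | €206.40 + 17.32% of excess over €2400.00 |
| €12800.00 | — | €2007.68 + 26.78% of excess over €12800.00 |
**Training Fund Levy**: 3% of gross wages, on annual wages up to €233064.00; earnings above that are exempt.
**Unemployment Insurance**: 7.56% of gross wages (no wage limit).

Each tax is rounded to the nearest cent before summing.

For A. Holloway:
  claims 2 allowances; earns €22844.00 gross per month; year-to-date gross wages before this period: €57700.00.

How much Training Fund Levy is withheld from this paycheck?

€685.32

Training Fund Levy: 3% × €22844.00 = €685.32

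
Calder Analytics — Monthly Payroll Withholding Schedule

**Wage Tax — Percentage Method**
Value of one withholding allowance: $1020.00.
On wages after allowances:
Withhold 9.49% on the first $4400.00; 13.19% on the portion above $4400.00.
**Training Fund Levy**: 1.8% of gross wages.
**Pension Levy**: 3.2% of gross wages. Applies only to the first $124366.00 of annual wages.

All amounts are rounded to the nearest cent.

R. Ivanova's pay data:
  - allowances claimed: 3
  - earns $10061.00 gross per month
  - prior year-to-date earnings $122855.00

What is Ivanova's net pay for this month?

$9070.92

Wage Tax: taxable = $10061.00 − 3×$1020.00 = $7001.00
  $417.56 + 13.19% × ($7001.00 − $4400.00) = $417.56 + 13.19% × $2601.00 = $760.63
Training Fund Levy: 1.8% × $10061.00 = $181.10
Pension Levy: cap $124366.00 − YTD $122855.00 = $1511.00 subject; 3.2% × $1511.00 = $48.35
Total withheld: $760.63 + $181.10 + $48.35 = $990.08
Net pay: $10061.00 − $990.08 = $9070.92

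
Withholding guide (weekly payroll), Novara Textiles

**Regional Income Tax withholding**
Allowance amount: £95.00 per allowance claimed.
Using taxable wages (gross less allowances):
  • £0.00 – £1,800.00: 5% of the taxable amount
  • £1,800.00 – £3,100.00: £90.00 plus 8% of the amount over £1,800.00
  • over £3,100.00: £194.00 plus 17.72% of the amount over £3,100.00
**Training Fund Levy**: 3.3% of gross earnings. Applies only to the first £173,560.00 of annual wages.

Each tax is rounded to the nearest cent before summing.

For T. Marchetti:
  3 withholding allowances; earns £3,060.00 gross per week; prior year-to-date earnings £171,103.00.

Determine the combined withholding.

Regional Income Tax: taxable = £3,060.00 − 3×£95.00 = £2,775.00
  £90.00 + 8% × (£2,775.00 − £1,800.00) = £90.00 + 8% × £975.00 = £168.00
Training Fund Levy: cap £173,560.00 − YTD £171,103.00 = £2,457.00 subject; 3.3% × £2,457.00 = £81.08
Total: £168.00 + £81.08 = £249.08

£249.08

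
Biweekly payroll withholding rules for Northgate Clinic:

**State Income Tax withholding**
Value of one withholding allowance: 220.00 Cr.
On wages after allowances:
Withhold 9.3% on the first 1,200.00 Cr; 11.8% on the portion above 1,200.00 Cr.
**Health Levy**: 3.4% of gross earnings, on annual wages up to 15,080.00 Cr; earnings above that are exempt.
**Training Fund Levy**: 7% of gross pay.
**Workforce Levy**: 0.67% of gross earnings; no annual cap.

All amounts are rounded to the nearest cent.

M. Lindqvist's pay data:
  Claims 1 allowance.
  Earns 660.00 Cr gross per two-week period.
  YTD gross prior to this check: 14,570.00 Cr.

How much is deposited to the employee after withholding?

State Income Tax: taxable = 660.00 Cr − 1×220.00 Cr = 440.00 Cr
  9.3% × 440.00 Cr = 40.92 Cr
Health Levy: cap 15,080.00 Cr − YTD 14,570.00 Cr = 510.00 Cr subject; 3.4% × 510.00 Cr = 17.34 Cr
Training Fund Levy: 7% × 660.00 Cr = 46.20 Cr
Workforce Levy: 0.67% × 660.00 Cr = 4.42 Cr
Total withheld: 40.92 Cr + 17.34 Cr + 46.20 Cr + 4.42 Cr = 108.88 Cr
Net pay: 660.00 Cr − 108.88 Cr = 551.12 Cr

551.12 Cr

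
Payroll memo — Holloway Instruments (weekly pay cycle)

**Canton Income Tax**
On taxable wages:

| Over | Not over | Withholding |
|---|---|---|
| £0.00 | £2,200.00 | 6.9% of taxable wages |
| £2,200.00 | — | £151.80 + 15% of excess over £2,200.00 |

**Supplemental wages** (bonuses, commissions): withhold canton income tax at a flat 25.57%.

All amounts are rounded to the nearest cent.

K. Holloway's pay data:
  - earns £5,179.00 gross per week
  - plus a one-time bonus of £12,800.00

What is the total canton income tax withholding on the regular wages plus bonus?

£3,871.61

Canton Income Tax: taxable = £5,179.00
  £151.80 + 15% × (£5,179.00 − £2,200.00) = £151.80 + 15% × £2,979.00 = £598.65
Supplemental (25.57% flat on bonus): 25.57% × £12,800.00 = £3,272.96
Total canton income tax: £598.65 + £3,272.96 = £3,871.61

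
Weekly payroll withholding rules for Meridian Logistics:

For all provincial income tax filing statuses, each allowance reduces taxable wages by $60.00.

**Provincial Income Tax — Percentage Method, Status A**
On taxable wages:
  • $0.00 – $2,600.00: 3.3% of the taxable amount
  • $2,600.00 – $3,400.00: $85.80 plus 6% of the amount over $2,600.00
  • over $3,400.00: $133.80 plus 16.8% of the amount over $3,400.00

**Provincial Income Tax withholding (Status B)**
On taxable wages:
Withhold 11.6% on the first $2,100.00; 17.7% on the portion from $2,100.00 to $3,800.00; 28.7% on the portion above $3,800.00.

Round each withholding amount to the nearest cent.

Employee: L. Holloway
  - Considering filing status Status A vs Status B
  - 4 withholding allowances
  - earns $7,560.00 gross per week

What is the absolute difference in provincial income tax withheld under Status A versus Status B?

$762.38

Provincial Income Tax (Status A): taxable = $7,560.00 − 4×$60.00 = $7,320.00
  $133.80 + 16.8% × ($7,320.00 − $3,400.00) = $133.80 + 16.8% × $3,920.00 = $792.36
Provincial Income Tax (Status B): taxable = $7,560.00 − 4×$60.00 = $7,320.00
  $544.50 + 28.7% × ($7,320.00 − $3,800.00) = $544.50 + 28.7% × $3,520.00 = $1,554.74
Difference: |$792.36 − $1,554.74| = $762.38 (higher under Status B)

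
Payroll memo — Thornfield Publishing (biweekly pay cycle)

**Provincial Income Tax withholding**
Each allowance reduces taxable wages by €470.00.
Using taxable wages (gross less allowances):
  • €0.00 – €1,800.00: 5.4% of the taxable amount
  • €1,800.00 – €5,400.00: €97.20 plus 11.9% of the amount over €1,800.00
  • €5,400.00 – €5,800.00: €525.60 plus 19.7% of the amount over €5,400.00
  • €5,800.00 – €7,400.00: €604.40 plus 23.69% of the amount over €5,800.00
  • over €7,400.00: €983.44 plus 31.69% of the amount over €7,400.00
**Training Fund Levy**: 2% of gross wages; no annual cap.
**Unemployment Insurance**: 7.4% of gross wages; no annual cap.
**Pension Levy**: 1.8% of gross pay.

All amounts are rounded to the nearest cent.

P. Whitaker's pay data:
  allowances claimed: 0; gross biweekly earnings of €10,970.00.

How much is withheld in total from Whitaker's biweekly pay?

€3,343.41

Provincial Income Tax: taxable = €10,970.00
  €983.44 + 31.69% × (€10,970.00 − €7,400.00) = €983.44 + 31.69% × €3,570.00 = €2,114.77
Training Fund Levy: 2% × €10,970.00 = €219.40
Unemployment Insurance: 7.4% × €10,970.00 = €811.78
Pension Levy: 1.8% × €10,970.00 = €197.46
Total: €2,114.77 + €219.40 + €811.78 + €197.46 = €3,343.41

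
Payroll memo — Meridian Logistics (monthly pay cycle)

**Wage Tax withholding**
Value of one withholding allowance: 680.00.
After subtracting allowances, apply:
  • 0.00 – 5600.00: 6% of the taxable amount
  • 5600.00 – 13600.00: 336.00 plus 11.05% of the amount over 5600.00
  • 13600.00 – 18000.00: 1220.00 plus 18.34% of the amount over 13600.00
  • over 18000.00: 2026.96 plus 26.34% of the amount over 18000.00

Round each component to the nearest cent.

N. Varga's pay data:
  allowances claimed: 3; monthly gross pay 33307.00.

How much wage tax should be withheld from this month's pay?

5521.49

Wage Tax: taxable = 33307.00 − 3×680.00 = 31267.00
  2026.96 + 26.34% × (31267.00 − 18000.00) = 2026.96 + 26.34% × 13267.00 = 5521.49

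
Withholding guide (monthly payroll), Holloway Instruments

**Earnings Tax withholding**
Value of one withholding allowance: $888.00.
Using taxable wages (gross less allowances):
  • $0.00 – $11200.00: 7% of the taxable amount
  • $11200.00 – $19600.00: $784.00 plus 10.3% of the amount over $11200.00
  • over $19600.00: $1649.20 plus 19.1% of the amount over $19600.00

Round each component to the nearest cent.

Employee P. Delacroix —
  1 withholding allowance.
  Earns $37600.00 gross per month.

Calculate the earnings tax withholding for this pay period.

$4917.59

Earnings Tax: taxable = $37600.00 − 1×$888.00 = $36712.00
  $1649.20 + 19.1% × ($36712.00 − $19600.00) = $1649.20 + 19.1% × $17112.00 = $4917.59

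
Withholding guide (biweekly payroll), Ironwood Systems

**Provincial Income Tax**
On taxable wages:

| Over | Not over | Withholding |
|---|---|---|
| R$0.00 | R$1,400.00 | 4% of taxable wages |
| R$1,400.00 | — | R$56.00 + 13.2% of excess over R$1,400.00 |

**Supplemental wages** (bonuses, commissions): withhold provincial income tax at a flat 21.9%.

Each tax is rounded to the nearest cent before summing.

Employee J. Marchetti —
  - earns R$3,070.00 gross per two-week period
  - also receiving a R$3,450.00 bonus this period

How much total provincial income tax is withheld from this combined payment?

Provincial Income Tax: taxable = R$3,070.00
  R$56.00 + 13.2% × (R$3,070.00 − R$1,400.00) = R$56.00 + 13.2% × R$1,670.00 = R$276.44
Supplemental (21.9% flat on bonus): 21.9% × R$3,450.00 = R$755.55
Total provincial income tax: R$276.44 + R$755.55 = R$1,031.99

R$1,031.99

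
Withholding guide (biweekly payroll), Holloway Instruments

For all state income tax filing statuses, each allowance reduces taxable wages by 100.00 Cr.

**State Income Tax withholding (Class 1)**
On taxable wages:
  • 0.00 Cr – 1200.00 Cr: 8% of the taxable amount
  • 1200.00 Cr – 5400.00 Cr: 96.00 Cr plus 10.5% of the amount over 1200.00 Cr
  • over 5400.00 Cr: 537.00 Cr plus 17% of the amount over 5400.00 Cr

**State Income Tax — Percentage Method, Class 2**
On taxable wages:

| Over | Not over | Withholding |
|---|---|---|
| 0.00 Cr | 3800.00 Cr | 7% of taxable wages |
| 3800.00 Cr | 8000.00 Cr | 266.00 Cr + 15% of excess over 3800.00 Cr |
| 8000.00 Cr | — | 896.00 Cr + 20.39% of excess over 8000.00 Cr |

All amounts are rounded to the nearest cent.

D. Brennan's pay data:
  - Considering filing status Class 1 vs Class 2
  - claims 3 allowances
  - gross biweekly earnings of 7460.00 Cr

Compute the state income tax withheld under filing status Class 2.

770.00 Cr

State Income Tax (Class 2): taxable = 7460.00 Cr − 3×100.00 Cr = 7160.00 Cr
  266.00 Cr + 15% × (7160.00 Cr − 3800.00 Cr) = 266.00 Cr + 15% × 3360.00 Cr = 770.00 Cr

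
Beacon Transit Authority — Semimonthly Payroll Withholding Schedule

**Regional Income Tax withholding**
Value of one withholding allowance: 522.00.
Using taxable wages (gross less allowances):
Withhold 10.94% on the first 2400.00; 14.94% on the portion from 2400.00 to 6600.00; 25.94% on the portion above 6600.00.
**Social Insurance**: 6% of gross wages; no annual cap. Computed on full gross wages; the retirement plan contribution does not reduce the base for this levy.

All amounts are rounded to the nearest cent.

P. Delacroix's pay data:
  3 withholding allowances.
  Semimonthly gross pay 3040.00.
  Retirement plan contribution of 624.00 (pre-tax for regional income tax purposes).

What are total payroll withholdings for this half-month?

275.39

Regional Income Tax: taxable = 3040.00 − 624.00 − 3×522.00 = 850.00
  10.94% × 850.00 = 92.99
Social Insurance: 6% × 3040.00 = 182.40
Total: 92.99 + 182.40 = 275.39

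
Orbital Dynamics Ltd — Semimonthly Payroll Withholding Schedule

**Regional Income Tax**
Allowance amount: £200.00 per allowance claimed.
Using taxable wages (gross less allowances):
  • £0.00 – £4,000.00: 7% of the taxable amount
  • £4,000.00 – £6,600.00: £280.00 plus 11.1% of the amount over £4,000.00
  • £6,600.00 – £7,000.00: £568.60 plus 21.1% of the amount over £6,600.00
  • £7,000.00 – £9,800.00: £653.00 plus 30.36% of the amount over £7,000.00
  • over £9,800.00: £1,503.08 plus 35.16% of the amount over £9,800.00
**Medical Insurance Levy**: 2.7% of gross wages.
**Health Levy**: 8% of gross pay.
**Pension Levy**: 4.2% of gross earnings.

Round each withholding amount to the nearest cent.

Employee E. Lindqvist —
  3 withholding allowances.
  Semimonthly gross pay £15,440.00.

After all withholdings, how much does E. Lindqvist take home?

£9,864.30

Regional Income Tax: taxable = £15,440.00 − 3×£200.00 = £14,840.00
  £1,503.08 + 35.16% × (£14,840.00 − £9,800.00) = £1,503.08 + 35.16% × £5,040.00 = £3,275.14
Medical Insurance Levy: 2.7% × £15,440.00 = £416.88
Health Levy: 8% × £15,440.00 = £1,235.20
Pension Levy: 4.2% × £15,440.00 = £648.48
Total withheld: £3,275.14 + £416.88 + £1,235.20 + £648.48 = £5,575.70
Net pay: £15,440.00 − £5,575.70 = £9,864.30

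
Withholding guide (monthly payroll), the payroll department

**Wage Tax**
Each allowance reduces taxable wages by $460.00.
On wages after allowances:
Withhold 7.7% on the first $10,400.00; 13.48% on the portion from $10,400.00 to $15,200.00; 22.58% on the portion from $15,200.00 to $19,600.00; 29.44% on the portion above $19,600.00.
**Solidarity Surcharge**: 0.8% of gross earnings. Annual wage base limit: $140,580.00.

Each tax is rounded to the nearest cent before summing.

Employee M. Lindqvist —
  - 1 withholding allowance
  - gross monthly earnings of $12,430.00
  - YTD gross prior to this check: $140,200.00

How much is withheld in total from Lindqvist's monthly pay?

$1,015.48

Wage Tax: taxable = $12,430.00 − 1×$460.00 = $11,970.00
  $800.80 + 13.48% × ($11,970.00 − $10,400.00) = $800.80 + 13.48% × $1,570.00 = $1,012.44
Solidarity Surcharge: cap $140,580.00 − YTD $140,200.00 = $380.00 subject; 0.8% × $380.00 = $3.04
Total: $1,012.44 + $3.04 = $1,015.48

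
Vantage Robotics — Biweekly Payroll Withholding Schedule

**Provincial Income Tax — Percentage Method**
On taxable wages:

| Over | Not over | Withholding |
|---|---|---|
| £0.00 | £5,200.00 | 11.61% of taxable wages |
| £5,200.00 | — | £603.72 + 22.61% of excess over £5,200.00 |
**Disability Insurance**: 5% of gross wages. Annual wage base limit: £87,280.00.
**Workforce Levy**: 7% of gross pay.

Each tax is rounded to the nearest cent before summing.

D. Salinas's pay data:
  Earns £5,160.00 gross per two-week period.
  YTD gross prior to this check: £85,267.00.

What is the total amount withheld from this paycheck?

Provincial Income Tax: taxable = £5,160.00
  11.61% × £5,160.00 = £599.08
Disability Insurance: cap £87,280.00 − YTD £85,267.00 = £2,013.00 subject; 5% × £2,013.00 = £100.65
Workforce Levy: 7% × £5,160.00 = £361.20
Total: £599.08 + £100.65 + £361.20 = £1,060.93

£1,060.93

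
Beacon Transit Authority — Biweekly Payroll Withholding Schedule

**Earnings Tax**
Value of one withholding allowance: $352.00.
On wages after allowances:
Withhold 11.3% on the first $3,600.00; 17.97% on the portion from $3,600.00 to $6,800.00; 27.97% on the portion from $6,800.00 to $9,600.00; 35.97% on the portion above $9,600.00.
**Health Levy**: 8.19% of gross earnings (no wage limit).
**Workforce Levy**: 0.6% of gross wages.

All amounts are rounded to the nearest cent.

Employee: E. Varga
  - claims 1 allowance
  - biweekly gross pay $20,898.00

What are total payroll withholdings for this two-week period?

$7,539.22

Earnings Tax: taxable = $20,898.00 − 1×$352.00 = $20,546.00
  $1,765.00 + 35.97% × ($20,546.00 − $9,600.00) = $1,765.00 + 35.97% × $10,946.00 = $5,702.28
Health Levy: 8.19% × $20,898.00 = $1,711.55
Workforce Levy: 0.6% × $20,898.00 = $125.39
Total: $5,702.28 + $1,711.55 + $125.39 = $7,539.22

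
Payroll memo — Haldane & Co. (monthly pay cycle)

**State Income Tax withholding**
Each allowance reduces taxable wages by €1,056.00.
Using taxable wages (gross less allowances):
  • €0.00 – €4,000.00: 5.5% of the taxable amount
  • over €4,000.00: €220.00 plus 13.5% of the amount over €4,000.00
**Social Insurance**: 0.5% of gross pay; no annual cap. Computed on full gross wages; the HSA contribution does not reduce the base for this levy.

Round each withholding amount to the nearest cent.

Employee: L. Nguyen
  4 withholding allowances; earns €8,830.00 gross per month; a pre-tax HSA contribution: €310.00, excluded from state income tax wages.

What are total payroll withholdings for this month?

State Income Tax: taxable = €8,830.00 − €310.00 − 4×€1,056.00 = €4,296.00
  €220.00 + 13.5% × (€4,296.00 − €4,000.00) = €220.00 + 13.5% × €296.00 = €259.96
Social Insurance: 0.5% × €8,830.00 = €44.15
Total: €259.96 + €44.15 = €304.11

€304.11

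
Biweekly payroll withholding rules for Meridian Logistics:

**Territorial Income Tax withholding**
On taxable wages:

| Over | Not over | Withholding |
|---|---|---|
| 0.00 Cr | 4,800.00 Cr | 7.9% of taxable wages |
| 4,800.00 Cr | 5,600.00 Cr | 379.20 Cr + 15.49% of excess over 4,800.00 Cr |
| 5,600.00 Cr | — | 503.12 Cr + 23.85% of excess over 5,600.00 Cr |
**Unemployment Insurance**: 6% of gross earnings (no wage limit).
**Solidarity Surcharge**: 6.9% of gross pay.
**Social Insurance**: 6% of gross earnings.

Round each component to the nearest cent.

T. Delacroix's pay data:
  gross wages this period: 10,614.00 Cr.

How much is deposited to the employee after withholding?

6,908.99 Cr

Territorial Income Tax: taxable = 10,614.00 Cr
  503.12 Cr + 23.85% × (10,614.00 Cr − 5,600.00 Cr) = 503.12 Cr + 23.85% × 5,014.00 Cr = 1,698.96 Cr
Unemployment Insurance: 6% × 10,614.00 Cr = 636.84 Cr
Solidarity Surcharge: 6.9% × 10,614.00 Cr = 732.37 Cr
Social Insurance: 6% × 10,614.00 Cr = 636.84 Cr
Total withheld: 1,698.96 Cr + 636.84 Cr + 732.37 Cr + 636.84 Cr = 3,705.01 Cr
Net pay: 10,614.00 Cr − 3,705.01 Cr = 6,908.99 Cr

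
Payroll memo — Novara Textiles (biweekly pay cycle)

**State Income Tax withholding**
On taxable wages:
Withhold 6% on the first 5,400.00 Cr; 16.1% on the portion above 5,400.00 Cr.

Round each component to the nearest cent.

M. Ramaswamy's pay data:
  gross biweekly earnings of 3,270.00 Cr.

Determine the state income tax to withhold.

196.20 Cr

State Income Tax: taxable = 3,270.00 Cr
  6% × 3,270.00 Cr = 196.20 Cr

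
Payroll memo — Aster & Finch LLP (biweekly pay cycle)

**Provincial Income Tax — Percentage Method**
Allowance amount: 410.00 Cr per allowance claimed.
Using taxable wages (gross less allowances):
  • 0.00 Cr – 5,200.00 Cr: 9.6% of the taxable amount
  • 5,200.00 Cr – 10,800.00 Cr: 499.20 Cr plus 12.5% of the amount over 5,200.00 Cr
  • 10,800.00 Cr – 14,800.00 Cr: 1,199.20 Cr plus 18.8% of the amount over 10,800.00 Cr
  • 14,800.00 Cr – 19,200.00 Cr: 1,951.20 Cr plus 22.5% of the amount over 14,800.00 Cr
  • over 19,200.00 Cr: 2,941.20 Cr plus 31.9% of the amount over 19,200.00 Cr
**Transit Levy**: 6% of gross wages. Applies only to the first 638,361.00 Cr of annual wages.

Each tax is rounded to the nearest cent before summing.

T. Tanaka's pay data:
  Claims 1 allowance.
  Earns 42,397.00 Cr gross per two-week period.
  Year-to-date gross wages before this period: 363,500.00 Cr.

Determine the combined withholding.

12,754.07 Cr

Provincial Income Tax: taxable = 42,397.00 Cr − 1×410.00 Cr = 41,987.00 Cr
  2,941.20 Cr + 31.9% × (41,987.00 Cr − 19,200.00 Cr) = 2,941.20 Cr + 31.9% × 22,787.00 Cr = 10,210.25 Cr
Transit Levy: 6% × 42,397.00 Cr = 2,543.82 Cr
Total: 10,210.25 Cr + 2,543.82 Cr = 12,754.07 Cr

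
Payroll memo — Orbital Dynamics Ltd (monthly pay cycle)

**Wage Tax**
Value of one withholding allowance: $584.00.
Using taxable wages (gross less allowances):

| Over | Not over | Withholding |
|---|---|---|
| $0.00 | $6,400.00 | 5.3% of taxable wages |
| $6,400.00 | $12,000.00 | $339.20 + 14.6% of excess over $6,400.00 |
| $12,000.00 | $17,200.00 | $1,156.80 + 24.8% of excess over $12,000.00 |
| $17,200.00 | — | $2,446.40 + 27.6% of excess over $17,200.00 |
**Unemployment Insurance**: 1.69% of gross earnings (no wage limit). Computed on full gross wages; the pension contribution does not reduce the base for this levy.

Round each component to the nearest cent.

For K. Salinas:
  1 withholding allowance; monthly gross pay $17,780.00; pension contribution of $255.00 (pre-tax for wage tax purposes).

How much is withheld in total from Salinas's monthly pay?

$2,682.65

Wage Tax: taxable = $17,780.00 − $255.00 − 1×$584.00 = $16,941.00
  $1,156.80 + 24.8% × ($16,941.00 − $12,000.00) = $1,156.80 + 24.8% × $4,941.00 = $2,382.17
Unemployment Insurance: 1.69% × $17,780.00 = $300.48
Total: $2,382.17 + $300.48 = $2,682.65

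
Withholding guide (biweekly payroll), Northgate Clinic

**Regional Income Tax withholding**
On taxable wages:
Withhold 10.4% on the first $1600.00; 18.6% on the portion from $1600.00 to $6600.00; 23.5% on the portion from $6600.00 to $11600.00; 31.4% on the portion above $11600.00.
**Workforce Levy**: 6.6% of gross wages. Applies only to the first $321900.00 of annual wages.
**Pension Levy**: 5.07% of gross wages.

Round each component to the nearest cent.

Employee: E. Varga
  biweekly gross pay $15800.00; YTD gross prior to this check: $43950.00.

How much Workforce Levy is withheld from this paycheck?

$1042.80

Workforce Levy: 6.6% × $15800.00 = $1042.80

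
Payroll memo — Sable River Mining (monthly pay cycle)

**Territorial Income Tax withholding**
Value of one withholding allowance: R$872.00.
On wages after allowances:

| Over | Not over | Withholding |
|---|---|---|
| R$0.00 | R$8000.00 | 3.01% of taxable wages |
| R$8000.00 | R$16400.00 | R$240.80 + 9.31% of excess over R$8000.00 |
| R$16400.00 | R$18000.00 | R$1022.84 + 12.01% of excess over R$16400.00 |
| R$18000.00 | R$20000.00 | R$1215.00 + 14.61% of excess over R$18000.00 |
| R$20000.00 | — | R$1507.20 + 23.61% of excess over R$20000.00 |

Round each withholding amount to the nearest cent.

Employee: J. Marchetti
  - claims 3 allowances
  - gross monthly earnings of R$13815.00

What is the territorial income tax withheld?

R$538.63

Territorial Income Tax: taxable = R$13815.00 − 3×R$872.00 = R$11199.00
  R$240.80 + 9.31% × (R$11199.00 − R$8000.00) = R$240.80 + 9.31% × R$3199.00 = R$538.63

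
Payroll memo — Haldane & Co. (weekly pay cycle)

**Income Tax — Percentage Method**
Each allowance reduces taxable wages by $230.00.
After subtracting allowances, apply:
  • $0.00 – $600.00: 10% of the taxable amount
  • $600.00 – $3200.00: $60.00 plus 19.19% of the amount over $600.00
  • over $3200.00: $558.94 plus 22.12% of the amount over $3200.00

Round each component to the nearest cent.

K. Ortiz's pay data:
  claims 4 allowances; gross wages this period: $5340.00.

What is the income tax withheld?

Income Tax: taxable = $5340.00 − 4×$230.00 = $4420.00
  $558.94 + 22.12% × ($4420.00 − $3200.00) = $558.94 + 22.12% × $1220.00 = $828.80

$828.80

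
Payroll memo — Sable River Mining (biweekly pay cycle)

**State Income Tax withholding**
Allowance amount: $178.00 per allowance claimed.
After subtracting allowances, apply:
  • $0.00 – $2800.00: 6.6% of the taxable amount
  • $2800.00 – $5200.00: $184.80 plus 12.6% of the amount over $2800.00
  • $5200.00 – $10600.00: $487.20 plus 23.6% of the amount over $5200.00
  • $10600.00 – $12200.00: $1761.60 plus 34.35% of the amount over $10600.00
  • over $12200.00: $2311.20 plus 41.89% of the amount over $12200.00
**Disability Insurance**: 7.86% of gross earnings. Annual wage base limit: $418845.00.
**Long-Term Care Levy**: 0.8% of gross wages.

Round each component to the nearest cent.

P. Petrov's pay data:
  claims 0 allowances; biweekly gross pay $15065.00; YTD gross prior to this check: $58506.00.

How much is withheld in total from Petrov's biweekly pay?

State Income Tax: taxable = $15065.00
  $2311.20 + 41.89% × ($15065.00 − $12200.00) = $2311.20 + 41.89% × $2865.00 = $3511.35
Disability Insurance: 7.86% × $15065.00 = $1184.11
Long-Term Care Levy: 0.8% × $15065.00 = $120.52
Total: $3511.35 + $1184.11 + $120.52 = $4815.98

$4815.98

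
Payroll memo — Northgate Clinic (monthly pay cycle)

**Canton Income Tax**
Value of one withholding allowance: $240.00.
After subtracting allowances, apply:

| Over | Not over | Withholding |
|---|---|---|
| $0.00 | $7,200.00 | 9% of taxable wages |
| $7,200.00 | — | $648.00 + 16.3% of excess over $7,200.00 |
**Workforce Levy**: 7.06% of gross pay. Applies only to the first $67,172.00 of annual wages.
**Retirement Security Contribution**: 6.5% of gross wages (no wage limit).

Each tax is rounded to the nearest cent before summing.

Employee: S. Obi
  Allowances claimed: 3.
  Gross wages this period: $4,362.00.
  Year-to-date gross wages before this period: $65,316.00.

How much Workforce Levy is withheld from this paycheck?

$131.03

Workforce Levy: cap $67,172.00 − YTD $65,316.00 = $1,856.00 subject; 7.06% × $1,856.00 = $131.03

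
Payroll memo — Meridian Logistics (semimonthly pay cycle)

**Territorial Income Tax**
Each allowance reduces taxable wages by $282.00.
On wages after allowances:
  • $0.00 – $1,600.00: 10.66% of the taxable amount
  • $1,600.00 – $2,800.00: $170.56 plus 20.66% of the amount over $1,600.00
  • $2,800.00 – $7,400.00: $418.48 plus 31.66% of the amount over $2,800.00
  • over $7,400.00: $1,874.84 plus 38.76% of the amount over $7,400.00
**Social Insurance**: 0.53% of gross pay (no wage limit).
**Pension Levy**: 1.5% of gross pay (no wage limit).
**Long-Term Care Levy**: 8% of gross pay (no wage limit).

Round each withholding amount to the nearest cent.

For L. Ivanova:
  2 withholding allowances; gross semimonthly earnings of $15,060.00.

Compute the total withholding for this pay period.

$6,135.77

Territorial Income Tax: taxable = $15,060.00 − 2×$282.00 = $14,496.00
  $1,874.84 + 38.76% × ($14,496.00 − $7,400.00) = $1,874.84 + 38.76% × $7,096.00 = $4,625.25
Social Insurance: 0.53% × $15,060.00 = $79.82
Pension Levy: 1.5% × $15,060.00 = $225.90
Long-Term Care Levy: 8% × $15,060.00 = $1,204.80
Total: $4,625.25 + $79.82 + $225.90 + $1,204.80 = $6,135.77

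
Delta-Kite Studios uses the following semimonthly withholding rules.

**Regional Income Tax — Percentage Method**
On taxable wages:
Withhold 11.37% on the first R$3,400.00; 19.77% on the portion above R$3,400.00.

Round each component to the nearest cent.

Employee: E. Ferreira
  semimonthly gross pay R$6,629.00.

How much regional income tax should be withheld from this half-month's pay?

Regional Income Tax: taxable = R$6,629.00
  R$386.58 + 19.77% × (R$6,629.00 − R$3,400.00) = R$386.58 + 19.77% × R$3,229.00 = R$1,024.95

R$1,024.95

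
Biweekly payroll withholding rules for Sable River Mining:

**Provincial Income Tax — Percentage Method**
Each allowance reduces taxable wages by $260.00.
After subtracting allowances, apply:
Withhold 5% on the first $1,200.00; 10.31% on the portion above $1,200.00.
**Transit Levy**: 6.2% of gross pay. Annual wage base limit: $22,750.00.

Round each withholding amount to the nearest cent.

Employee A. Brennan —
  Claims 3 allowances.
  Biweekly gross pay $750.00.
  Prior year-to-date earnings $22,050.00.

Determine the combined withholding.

Provincial Income Tax: taxable = $750.00 − 3×$260.00 = $-30.00
  Taxable ≤ 0 → $0.00
Transit Levy: cap $22,750.00 − YTD $22,050.00 = $700.00 subject; 6.2% × $700.00 = $43.40
Total: $0.00 + $43.40 = $43.40

$43.40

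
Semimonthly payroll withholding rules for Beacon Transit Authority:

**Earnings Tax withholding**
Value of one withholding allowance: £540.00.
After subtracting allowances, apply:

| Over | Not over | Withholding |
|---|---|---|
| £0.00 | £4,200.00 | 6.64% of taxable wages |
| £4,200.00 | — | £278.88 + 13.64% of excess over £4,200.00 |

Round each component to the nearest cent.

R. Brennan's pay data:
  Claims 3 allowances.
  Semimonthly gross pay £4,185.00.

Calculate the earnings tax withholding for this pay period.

Earnings Tax: taxable = £4,185.00 − 3×£540.00 = £2,565.00
  6.64% × £2,565.00 = £170.32

£170.32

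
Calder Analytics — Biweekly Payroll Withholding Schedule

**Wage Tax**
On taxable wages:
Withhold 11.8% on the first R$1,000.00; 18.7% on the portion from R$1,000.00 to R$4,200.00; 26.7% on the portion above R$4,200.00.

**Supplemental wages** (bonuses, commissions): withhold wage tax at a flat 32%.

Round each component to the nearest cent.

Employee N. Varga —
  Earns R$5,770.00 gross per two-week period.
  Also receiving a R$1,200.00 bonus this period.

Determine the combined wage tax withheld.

R$1,519.59

Wage Tax: taxable = R$5,770.00
  R$716.40 + 26.7% × (R$5,770.00 − R$4,200.00) = R$716.40 + 26.7% × R$1,570.00 = R$1,135.59
Supplemental (32% flat on bonus): 32% × R$1,200.00 = R$384.00
Total wage tax: R$1,135.59 + R$384.00 = R$1,519.59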